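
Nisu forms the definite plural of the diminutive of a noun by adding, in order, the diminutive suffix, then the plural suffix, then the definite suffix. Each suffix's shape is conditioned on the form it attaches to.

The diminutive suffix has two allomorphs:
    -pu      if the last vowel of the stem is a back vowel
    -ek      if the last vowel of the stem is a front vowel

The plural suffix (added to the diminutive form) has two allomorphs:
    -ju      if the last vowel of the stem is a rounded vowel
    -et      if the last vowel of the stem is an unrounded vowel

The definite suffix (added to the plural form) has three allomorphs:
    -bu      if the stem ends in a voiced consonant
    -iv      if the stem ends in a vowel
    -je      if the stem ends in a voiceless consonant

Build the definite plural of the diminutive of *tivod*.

tivodpujuiv

*tivod*: last vowel = /o/, a back vowel → -pu → *tivodpu*.
The diminutive form *tivodpu*: last vowel = /u/, a rounded vowel → -ju → *tivodpuju*.
The plural form *tivodpuju*: final sound = /u/, a vowel → -iv → *tivodpujuiv*.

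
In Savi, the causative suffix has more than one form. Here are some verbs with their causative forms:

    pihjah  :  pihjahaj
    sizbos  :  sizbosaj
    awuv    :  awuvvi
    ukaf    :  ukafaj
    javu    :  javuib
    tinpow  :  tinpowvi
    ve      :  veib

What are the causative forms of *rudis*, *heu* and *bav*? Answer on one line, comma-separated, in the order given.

The pattern is voicing of the final sound: -aj when the stem ends in a voiceless consonant (*pihjah*, *sizbos*, *ukaf*); -vi when the stem ends in a voiced consonant (*awuv*, *tinpow*); -ib when the stem ends in a vowel (*javu*, *ve*).
*rudis*: final sound = /s/, a voiceless consonant → -aj → *rudisaj*.
Since the final sound of *heu* is /u/ (a vowel), it takes -ib, giving *heuib*.
The final sound of *bav* is /v/, which is a voiced consonant, so the suffix is -vi, giving *bavvi*.

rudisaj, heuib, bavvi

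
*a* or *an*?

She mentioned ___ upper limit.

The indefinite article is chosen by the initial *sound* of the following word, not its spelling.
*upper* begins with the sound /ʌ/ (u pronounced /ʌ/) — a vowel sound.
So the article is *an*: She mentioned an upper limit.

an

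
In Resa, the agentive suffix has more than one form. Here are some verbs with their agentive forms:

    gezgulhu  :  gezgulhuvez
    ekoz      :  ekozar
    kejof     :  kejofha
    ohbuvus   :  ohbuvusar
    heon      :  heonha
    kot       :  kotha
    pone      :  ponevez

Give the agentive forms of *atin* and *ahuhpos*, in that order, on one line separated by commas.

atinha, ahuhposar

The suffix is conditioned by the final sound: -ar when the stem ends in a sibilant (*ekoz*, *ohbuvus*); -ha when the stem ends in a non-sibilant consonant (*kejof*, *heon*, *kot*); -vez when the stem ends in a vowel (*gezgulhu*, *pone*).
The final sound of *atin* is /n/, which is a non-sibilant consonant, so the suffix is -ha, giving *atinha*.
Since the final sound of *ahuhpos* is /s/ (a sibilant), it takes -ar, giving *ahuhposar*.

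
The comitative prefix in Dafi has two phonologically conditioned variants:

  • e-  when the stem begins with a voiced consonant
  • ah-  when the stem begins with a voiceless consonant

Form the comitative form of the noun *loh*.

eloh

The first consonant of *loh* is /l/, which is voiced, so the prefix is e-, giving *eloh*.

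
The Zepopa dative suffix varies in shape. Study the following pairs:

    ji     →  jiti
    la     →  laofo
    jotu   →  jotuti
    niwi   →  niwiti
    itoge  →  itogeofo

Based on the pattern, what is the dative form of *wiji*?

The pattern is height harmony: -ti when the last vowel of the stem is a high vowel (*ji*, *jotu*, *niwi*); -ofo when the last vowel of the stem is a non-high vowel (*la*, *itoge*).
The last vowel of *wiji* is /i/, which is a high vowel, so the suffix is -ti, giving *wijiti*.

wijiti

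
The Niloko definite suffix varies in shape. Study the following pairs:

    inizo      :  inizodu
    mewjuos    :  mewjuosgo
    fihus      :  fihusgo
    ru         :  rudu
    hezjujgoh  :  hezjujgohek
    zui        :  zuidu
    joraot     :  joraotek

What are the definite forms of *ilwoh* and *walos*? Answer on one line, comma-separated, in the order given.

The pattern is sibilance of the final sound: -go when the stem ends in a sibilant (*mewjuos*, *fihus*); -ek when the stem ends in a non-sibilant consonant (*hezjujgoh*, *joraot*); -du when the stem ends in a vowel (*inizo*, *ru*, *zui*).
The final sound of *ilwoh* is /h/, which is a non-sibilant consonant, so the suffix is -ek, giving *ilwohek*.
The final sound of *walos* is /s/, which is a sibilant, so the suffix is -go, giving *walosgo*.

ilwohek, walosgo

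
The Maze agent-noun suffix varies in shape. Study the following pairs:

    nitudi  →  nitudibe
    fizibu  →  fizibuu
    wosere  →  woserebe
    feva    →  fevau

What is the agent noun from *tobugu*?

The suffix is conditioned by the last vowel: -be when the last vowel of the stem is a front vowel (*nitudi*, *wosere*); -u when the last vowel of the stem is a back vowel (*fizibu*, *feva*).
Since the last vowel of *tobugu* is /u/ (a back vowel), it takes -u, giving *tobuguu*.

tobuguu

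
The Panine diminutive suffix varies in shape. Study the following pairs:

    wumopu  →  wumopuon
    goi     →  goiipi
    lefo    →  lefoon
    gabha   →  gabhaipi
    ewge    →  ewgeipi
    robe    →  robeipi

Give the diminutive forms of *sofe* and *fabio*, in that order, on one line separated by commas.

The alternation tracks the last vowel of the stem — -on when the last vowel of the stem is a rounded vowel (*wumopu*, *lefo*); -ipi when the last vowel of the stem is an unrounded vowel (*goi*, *gabha*, *ewge*, *robe*).
Since the last vowel of *sofe* is /e/ (an unrounded vowel), it takes -ipi, giving *sofeipi*.
Since the last vowel of *fabio* is /o/ (a rounded vowel), it takes -on, giving *fabioon*.

sofeipi, fabioon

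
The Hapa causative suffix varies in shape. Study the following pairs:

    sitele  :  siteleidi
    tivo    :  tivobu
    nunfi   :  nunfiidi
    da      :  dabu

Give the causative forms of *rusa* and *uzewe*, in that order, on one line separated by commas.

The suffix is conditioned by the last vowel: -idi when the last vowel of the stem is a front vowel (*sitele*, *nunfi*); -bu when the last vowel of the stem is a back vowel (*tivo*, *da*).
*rusa*: last vowel = /a/, a back vowel → -bu → *rusabu*.
Since the last vowel of *uzewe* is /e/ (a front vowel), it takes -idi, giving *uzeweidi*.

rusabu, uzeweidi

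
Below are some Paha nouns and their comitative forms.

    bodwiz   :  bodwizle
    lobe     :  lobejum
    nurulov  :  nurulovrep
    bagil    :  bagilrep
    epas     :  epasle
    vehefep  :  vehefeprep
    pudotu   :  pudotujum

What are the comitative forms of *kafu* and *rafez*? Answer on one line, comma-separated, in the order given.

Looking at the final sound of each stem: -le when the stem ends in a sibilant (*bodwiz*, *epas*); -rep when the stem ends in a non-sibilant consonant (*nurulov*, *bagil*, *vehefep*); -jum when the stem ends in a vowel (*lobe*, *pudotu*).
The final sound of *kafu* is /u/, which is a vowel, so the suffix is -jum, giving *kafujum*.
The final sound of *rafez* is /z/, which is a sibilant, so the suffix is -le, giving *rafezle*.

kafujum, rafezle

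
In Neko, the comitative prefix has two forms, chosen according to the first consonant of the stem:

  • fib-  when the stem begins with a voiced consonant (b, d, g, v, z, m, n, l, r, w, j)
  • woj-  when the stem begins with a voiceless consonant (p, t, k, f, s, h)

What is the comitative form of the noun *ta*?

The first consonant of *ta* is /t/, which is voiceless, so the prefix is woj-, giving *wojta*.

wojta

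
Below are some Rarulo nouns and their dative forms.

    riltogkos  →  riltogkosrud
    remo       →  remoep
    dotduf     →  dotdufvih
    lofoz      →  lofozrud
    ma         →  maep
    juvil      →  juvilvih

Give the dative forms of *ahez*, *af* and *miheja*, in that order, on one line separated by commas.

ahezrud, afvih, mihejaep

The pattern is sibilance of the final sound: -rud when the stem ends in a sibilant (*riltogkos*, *lofoz*); -vih when the stem ends in a non-sibilant consonant (*dotduf*, *juvil*); -ep when the stem ends in a vowel (*remo*, *ma*).
*ahez*: final sound = /z/, a sibilant → -rud → *ahezrud*.
*af*: final sound = /f/, a non-sibilant consonant → -vih → *afvih*.
*miheja*: final sound = /a/, a vowel → -ep → *mihejaep*.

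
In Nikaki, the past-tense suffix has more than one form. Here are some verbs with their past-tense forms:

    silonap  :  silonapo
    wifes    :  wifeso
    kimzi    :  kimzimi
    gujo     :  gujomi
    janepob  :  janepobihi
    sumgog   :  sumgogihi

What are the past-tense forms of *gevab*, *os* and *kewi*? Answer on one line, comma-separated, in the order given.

The alternation tracks the final sound of the stem — -o when the stem ends in a voiceless consonant (*silonap*, *wifes*); -ihi when the stem ends in a voiced consonant (*janepob*, *sumgog*); -mi when the stem ends in a vowel (*kimzi*, *gujo*).
The final sound of *gevab* is /b/, which is a voiced consonant, so the suffix is -ihi, giving *gevabihi*.
The final sound of *os* is /s/, which is a voiceless consonant, so the suffix is -o, giving *oso*.
*kewi* — final sound /i/ (a vowel) → -mi → *kewimi*.

gevabihi, oso, kewimi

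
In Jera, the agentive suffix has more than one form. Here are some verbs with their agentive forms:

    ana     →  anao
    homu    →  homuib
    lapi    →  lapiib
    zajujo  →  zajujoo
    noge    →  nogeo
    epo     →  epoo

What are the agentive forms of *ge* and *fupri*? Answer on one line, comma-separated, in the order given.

Looking at the last vowel of each stem: -ib when the last vowel of the stem is a high vowel (*homu*, *lapi*); -o when the last vowel of the stem is a non-high vowel (*ana*, *zajujo*, *noge*, *epo*).
The last vowel of *ge* is /e/, which is a non-high vowel, so the suffix is -o, giving *geo*.
*fupri*: last vowel = /i/, a high vowel → -ib → *fupriib*.

geo, fupriib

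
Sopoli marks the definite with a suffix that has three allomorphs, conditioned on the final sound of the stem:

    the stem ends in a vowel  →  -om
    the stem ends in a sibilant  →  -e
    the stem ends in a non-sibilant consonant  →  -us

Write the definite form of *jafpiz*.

jafpize

*jafpiz* — final sound /z/ (a sibilant) → -e → *jafpize*.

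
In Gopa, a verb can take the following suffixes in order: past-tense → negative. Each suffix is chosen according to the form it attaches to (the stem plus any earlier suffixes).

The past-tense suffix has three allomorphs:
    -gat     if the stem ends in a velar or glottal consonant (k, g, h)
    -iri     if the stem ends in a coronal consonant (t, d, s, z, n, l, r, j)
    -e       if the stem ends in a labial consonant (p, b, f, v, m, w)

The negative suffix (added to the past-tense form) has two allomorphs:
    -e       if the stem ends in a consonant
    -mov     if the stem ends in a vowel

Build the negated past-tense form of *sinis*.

sinisirimov

*sinis*: final consonant = /s/, coronal → -iri → *sinisiri*.
The past-tense form *sinisiri* — final sound /i/ (a vowel) → -mov → *sinisirimov*.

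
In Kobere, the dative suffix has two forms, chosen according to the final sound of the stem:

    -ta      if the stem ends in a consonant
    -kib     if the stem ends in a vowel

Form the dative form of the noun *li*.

Since the final sound of *li* is /i/ (a vowel), it takes -kib, giving *likib*.

likib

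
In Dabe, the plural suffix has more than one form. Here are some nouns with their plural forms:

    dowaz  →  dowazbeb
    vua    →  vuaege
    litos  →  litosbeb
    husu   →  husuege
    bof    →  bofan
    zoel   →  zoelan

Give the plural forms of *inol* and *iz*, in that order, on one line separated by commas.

inolan, izbeb

The suffix is conditioned by the final sound: -beb when the stem ends in a sibilant (*dowaz*, *litos*); -an when the stem ends in a non-sibilant consonant (*bof*, *zoel*); -ege when the stem ends in a vowel (*vua*, *husu*).
*inol* — final sound /l/ (a non-sibilant consonant) → -an → *inolan*.
*iz* — final sound /z/ (a sibilant) → -beb → *izbeb*.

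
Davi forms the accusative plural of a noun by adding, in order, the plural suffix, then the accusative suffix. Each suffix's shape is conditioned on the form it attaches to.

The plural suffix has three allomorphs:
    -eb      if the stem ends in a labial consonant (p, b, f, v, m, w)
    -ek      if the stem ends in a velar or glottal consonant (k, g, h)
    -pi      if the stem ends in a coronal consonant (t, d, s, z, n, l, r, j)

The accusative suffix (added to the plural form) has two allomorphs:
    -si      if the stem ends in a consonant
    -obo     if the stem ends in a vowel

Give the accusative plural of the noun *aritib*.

The final consonant of *aritib* is /b/, which is labial, so the plural suffix is -eb, giving *aritibeb*.
The plural form *aritibeb* — final sound /b/ (a consonant) → -si → *aritibebsi*.

aritibebsi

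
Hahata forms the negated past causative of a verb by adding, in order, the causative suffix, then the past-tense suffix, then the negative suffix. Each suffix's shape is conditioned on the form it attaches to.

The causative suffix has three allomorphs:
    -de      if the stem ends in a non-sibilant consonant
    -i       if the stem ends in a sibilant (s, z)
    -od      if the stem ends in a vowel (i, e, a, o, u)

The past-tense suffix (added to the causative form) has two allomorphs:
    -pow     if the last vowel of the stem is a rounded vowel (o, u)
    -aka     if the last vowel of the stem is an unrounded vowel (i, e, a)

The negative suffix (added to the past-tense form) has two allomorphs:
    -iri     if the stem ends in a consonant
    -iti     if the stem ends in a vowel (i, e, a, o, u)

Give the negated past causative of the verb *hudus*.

hudusiakaiti

*hudus*: final sound = /s/, a sibilant → -i → *hudusi*.
The causative form *hudusi*: last vowel = /i/, an unrounded vowel → -aka → *hudusiaka*.
The past-tense form *hudusiaka* — final sound /a/ (a vowel) → -iti → *hudusiakaiti*.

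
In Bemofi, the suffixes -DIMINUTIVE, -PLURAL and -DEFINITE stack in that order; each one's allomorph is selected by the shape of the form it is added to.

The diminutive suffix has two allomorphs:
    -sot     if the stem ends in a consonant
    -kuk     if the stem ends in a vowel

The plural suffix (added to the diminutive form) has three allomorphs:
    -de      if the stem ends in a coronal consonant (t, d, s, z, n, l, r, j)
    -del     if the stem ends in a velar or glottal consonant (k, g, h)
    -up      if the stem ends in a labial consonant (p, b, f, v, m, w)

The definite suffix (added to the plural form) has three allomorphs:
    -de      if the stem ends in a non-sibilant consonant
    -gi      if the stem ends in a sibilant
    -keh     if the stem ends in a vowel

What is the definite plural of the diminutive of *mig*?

*mig* — final sound /g/ (a consonant) → -sot → *migsot*.
The diminutive form *migsot*: final consonant = /t/, coronal → -de → *migsotde*.
The plural form *migsotde* — final sound /e/ (a vowel) → -keh → *migsotdekeh*.

migsotdekeh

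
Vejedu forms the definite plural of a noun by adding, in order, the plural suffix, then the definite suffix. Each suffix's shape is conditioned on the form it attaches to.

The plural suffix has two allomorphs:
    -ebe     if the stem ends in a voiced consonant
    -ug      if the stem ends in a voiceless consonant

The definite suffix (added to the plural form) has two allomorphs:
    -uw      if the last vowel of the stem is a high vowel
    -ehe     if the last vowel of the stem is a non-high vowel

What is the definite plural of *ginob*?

ginobebeehe

The final consonant of *ginob* is /b/, which is voiced, so the plural suffix is -ebe, giving *ginobebe*.
The plural form *ginobebe*: last vowel = /e/, a non-high vowel → -ehe → *ginobebeehe*.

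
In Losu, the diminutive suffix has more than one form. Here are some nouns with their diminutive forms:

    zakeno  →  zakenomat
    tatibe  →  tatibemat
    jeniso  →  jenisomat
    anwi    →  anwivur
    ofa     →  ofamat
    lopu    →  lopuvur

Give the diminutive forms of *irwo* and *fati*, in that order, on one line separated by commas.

The pattern is height harmony: -vur when the last vowel of the stem is a high vowel (*anwi*, *lopu*); -mat when the last vowel of the stem is a non-high vowel (*zakeno*, *tatibe*, *jeniso*, *ofa*).
The last vowel of *irwo* is /o/, which is a non-high vowel, so the suffix is -mat, giving *irwomat*.
The last vowel of *fati* is /i/, which is a high vowel, so the suffix is -vur, giving *fativur*.

irwomat, fativur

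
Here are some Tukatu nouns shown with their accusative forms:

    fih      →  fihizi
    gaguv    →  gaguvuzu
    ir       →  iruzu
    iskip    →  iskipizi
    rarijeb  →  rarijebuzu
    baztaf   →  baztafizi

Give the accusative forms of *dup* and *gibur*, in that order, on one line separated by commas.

Looking at the final consonant of each stem: -izi when the stem ends in a voiceless consonant (*fih*, *iskip*, *baztaf*); -uzu when the stem ends in a voiced consonant (*gaguv*, *ir*, *rarijeb*).
Since the final consonant of *dup* is /p/ (voiceless), it takes -izi, giving *dupizi*.
Since the final consonant of *gibur* is /r/ (voiced), it takes -uzu, giving *giburuzu*.

dupizi, giburuzu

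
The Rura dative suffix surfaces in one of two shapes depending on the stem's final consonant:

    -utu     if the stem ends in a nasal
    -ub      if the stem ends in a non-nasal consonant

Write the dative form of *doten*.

The final consonant of *doten* is /n/, which is a nasal, so the suffix is -utu, giving *dotenutu*.

dotenutu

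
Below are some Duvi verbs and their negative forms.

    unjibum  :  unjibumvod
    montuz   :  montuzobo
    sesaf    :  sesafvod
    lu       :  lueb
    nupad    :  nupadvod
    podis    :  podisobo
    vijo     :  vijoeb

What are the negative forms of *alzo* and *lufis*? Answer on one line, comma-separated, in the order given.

alzoeb, lufisobo

The alternation tracks the final sound of the stem — -obo when the stem ends in a sibilant (*montuz*, *podis*); -vod when the stem ends in a non-sibilant consonant (*unjibum*, *sesaf*, *nupad*); -eb when the stem ends in a vowel (*lu*, *vijo*).
*alzo*: final sound = /o/, a vowel → -eb → *alzoeb*.
*lufis*: final sound = /s/, a sibilant → -obo → *lufisobo*.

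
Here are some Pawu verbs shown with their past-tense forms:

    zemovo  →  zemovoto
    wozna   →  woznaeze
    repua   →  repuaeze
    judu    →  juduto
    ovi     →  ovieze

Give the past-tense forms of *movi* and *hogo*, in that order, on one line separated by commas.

The alternation tracks the last vowel of the stem — -to when the last vowel of the stem is a rounded vowel (*zemovo*, *judu*); -eze when the last vowel of the stem is an unrounded vowel (*wozna*, *repua*, *ovi*).
*movi*: last vowel = /i/, an unrounded vowel → -eze → *movieze*.
*hogo* — last vowel /o/ (a rounded vowel) → -to → *hogoto*.

movieze, hogoto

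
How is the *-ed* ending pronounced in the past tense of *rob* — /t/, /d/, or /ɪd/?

The stem *rob* ends in a voiced sound other than /d/.
The -ed suffix is realized as /ɪd/ after /t, d/; as /t/ after other voiceless consonants; and as /d/ after other voiced sounds.
So -ed on *rob* is pronounced /d/.

/d/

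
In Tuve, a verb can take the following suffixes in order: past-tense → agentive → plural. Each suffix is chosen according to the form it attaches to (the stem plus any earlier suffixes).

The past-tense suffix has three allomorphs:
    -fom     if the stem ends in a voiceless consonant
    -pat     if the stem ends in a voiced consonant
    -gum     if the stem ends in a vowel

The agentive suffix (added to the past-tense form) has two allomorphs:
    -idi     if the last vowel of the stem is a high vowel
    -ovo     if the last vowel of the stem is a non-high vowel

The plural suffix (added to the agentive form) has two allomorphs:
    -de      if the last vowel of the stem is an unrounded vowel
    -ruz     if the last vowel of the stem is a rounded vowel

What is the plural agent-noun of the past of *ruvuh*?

Since the final sound of *ruvuh* is /h/ (a voiceless consonant), it takes -fom, giving *ruvuhfom*.
The last vowel of the past-tense form *ruvuhfom* is /o/, which is a non-high vowel, so the agentive suffix is -ovo, giving *ruvuhfomovo*.
Since the last vowel of the agentive form *ruvuhfomovo* is /o/ (a rounded vowel), it takes -ruz, giving *ruvuhfomovoruz*.

ruvuhfomovoruz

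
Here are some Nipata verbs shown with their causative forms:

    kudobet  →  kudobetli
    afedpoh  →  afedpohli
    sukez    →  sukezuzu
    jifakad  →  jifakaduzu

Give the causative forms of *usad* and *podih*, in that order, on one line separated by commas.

The suffix is conditioned by the final consonant: -li when the stem ends in a voiceless consonant (*kudobet*, *afedpoh*); -uzu when the stem ends in a voiced consonant (*sukez*, *jifakad*).
The final consonant of *usad* is /d/, which is voiced, so the suffix is -uzu, giving *usaduzu*.
The final consonant of *podih* is /h/, which is voiceless, so the suffix is -li, giving *podihli*.

usaduzu, podihli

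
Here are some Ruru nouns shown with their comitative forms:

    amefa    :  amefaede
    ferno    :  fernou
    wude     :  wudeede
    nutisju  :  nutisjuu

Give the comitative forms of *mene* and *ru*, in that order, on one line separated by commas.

meneede, ruu

The alternation tracks the last vowel of the stem — -u when the last vowel of the stem is a rounded vowel (*ferno*, *nutisju*); -ede when the last vowel of the stem is an unrounded vowel (*amefa*, *wude*).
Since the last vowel of *mene* is /e/ (an unrounded vowel), it takes -ede, giving *meneede*.
Since the last vowel of *ru* is /u/ (a rounded vowel), it takes -u, giving *ruu*.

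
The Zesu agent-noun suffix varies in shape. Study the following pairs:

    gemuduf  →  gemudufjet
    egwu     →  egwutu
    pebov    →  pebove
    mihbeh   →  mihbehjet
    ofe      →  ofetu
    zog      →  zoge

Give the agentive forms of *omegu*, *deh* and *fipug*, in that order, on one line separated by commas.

The alternation tracks the final sound of the stem — -jet when the stem ends in a voiceless consonant (*gemuduf*, *mihbeh*); -e when the stem ends in a voiced consonant (*pebov*, *zog*); -tu when the stem ends in a vowel (*egwu*, *ofe*).
*omegu*: final sound = /u/, a vowel → -tu → *omegutu*.
The final sound of *deh* is /h/, which is a voiceless consonant, so the suffix is -jet, giving *dehjet*.
Since the final sound of *fipug* is /g/ (a voiced consonant), it takes -e, giving *fipuge*.

omegutu, dehjet, fipuge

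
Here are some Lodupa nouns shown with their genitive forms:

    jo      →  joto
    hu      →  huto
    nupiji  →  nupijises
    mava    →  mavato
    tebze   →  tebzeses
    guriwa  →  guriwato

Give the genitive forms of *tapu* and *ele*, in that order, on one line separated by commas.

The alternation tracks the last vowel of the stem — -ses when the last vowel of the stem is a front vowel (*nupiji*, *tebze*); -to when the last vowel of the stem is a back vowel (*jo*, *hu*, *mava*, *guriwa*).
The last vowel of *tapu* is /u/, which is a back vowel, so the suffix is -to, giving *taputo*.
*ele*: last vowel = /e/, a front vowel → -ses → *eleses*.

taputo, eleses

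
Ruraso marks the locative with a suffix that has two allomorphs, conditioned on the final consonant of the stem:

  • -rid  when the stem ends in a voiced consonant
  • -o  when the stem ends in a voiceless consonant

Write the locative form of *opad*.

The final consonant of *opad* is /d/, which is voiced, so the suffix is -rid, giving *opadrid*.

opadrid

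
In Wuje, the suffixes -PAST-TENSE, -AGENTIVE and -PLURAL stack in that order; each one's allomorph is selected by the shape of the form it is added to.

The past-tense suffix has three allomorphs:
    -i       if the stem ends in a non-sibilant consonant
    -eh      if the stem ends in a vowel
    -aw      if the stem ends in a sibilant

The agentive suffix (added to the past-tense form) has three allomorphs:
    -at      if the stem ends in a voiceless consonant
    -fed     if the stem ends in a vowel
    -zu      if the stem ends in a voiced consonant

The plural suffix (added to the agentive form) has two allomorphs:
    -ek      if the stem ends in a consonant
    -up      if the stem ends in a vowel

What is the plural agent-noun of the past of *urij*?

Since the final sound of *urij* is /j/ (a non-sibilant consonant), it takes -i, giving *uriji*.
Since the final sound of the past-tense form *uriji* is /i/ (a vowel), it takes -fed, giving *urijifed*.
The agentive form *urijifed*: final sound = /d/, a consonant → -ek → *urijifedek*.

urijifedek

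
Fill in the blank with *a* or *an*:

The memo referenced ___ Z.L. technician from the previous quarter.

a

The indefinite article is chosen by the initial *sound* of the following word, not its spelling.
The initialism *Z.L.* is read letter by letter; the first letter, Z, is pronounced /ziː/, which begins with a consonant sound.
So the article is *a*: The memo referenced a Z.L. technician from the previous quarter.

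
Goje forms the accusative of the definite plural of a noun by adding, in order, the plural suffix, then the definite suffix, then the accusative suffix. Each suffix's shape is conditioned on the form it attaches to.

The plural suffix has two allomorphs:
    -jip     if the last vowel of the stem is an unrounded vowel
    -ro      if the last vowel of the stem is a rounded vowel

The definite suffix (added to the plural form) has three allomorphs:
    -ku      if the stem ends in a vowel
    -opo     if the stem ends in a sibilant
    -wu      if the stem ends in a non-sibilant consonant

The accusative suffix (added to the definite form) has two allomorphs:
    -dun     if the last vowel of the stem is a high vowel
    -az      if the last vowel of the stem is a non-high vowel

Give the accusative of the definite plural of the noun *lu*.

lurokudun

*lu* — last vowel /u/ (a rounded vowel) → -ro → *luro*.
The plural form *luro* — final sound /o/ (a vowel) → -ku → *luroku*.
The definite form *luroku* — last vowel /u/ (a high vowel) → -dun → *lurokudun*.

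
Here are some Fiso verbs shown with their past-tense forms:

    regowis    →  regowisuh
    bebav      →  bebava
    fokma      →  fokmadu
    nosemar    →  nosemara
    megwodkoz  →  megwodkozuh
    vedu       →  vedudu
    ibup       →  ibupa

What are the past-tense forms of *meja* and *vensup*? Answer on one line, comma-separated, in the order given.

mejadu, vensupa

Looking at the final sound of each stem: -uh when the stem ends in a sibilant (*regowis*, *megwodkoz*); -a when the stem ends in a non-sibilant consonant (*bebav*, *nosemar*, *ibup*); -du when the stem ends in a vowel (*fokma*, *vedu*).
The final sound of *meja* is /a/, which is a vowel, so the suffix is -du, giving *mejadu*.
*vensup* — final sound /p/ (a non-sibilant consonant) → -a → *vensupa*.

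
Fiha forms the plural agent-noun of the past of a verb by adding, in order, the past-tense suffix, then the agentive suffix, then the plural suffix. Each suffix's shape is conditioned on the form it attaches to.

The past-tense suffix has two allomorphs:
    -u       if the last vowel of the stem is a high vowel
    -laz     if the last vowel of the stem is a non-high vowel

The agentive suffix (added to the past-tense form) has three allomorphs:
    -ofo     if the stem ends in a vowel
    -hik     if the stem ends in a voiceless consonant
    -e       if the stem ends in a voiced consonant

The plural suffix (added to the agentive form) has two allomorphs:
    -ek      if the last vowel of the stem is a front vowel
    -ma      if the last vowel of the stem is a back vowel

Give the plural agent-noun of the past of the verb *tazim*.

tazimuofoma

The last vowel of *tazim* is /i/, which is a high vowel, so the past-tense suffix is -u, giving *tazimu*.
The final sound of the past-tense form *tazimu* is /u/, which is a vowel, so the agentive suffix is -ofo, giving *tazimuofo*.
Since the last vowel of the agentive form *tazimuofo* is /o/ (a back vowel), it takes -ma, giving *tazimuofoma*.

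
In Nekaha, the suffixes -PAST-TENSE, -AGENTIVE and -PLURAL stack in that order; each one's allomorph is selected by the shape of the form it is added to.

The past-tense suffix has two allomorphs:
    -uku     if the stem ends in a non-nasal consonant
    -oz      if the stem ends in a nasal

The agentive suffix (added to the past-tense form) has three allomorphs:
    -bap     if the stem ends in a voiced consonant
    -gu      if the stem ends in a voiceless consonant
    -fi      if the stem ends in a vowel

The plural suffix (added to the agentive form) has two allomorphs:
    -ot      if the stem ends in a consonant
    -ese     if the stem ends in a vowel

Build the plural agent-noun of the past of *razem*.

razemozbapot

*razem* — final consonant /m/ (a nasal) → -oz → *razemoz*.
The final sound of the past-tense form *razemoz* is /z/, which is a voiced consonant, so the agentive suffix is -bap, giving *razemozbap*.
The agentive form *razemozbap* — final sound /p/ (a consonant) → -ot → *razemozbapot*.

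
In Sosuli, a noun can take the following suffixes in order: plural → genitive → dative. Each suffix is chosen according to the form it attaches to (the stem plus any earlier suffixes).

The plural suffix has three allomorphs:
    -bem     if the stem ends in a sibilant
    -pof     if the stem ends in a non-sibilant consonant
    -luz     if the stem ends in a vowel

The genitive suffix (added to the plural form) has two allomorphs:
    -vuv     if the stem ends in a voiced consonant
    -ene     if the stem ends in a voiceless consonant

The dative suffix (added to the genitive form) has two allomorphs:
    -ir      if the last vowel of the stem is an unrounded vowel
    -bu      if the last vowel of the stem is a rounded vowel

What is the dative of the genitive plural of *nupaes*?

The final sound of *nupaes* is /s/, which is a sibilant, so the plural suffix is -bem, giving *nupaesbem*.
The plural form *nupaesbem*: final consonant = /m/, voiced → -vuv → *nupaesbemvuv*.
The last vowel of the genitive form *nupaesbemvuv* is /u/, which is a rounded vowel, so the dative suffix is -bu, giving *nupaesbemvuvbu*.

nupaesbemvuvbu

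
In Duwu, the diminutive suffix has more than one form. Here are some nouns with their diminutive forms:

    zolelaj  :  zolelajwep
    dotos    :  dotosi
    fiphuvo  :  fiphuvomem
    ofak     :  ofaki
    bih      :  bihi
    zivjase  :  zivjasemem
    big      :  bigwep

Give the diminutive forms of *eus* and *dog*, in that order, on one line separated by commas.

eusi, dogwep

The suffix is conditioned by the final sound: -i when the stem ends in a voiceless consonant (*dotos*, *ofak*, *bih*); -wep when the stem ends in a voiced consonant (*zolelaj*, *big*); -mem when the stem ends in a vowel (*fiphuvo*, *zivjase*).
The final sound of *eus* is /s/, which is a voiceless consonant, so the suffix is -i, giving *eusi*.
Since the final sound of *dog* is /g/ (a voiced consonant), it takes -wep, giving *dogwep*.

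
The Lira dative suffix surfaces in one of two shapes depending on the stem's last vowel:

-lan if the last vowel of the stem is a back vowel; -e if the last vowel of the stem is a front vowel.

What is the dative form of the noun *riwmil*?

*riwmil* — last vowel /i/ (a front vowel) → -e → *riwmile*.

riwmile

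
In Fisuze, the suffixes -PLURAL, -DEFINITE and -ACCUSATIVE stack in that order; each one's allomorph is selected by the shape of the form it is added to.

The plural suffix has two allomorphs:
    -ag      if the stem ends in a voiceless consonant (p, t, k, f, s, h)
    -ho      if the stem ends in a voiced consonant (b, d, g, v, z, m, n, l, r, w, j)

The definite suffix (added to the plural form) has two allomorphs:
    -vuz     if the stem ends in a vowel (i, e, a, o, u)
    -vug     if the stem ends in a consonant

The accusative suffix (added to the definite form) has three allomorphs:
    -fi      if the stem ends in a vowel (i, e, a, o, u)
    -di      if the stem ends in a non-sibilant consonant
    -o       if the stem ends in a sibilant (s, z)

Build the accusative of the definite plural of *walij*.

The final consonant of *walij* is /j/, which is voiced, so the plural suffix is -ho, giving *walijho*.
The plural form *walijho* — final sound /o/ (a vowel) → -vuz → *walijhovuz*.
Since the final sound of the definite form *walijhovuz* is /z/ (a sibilant), it takes -o, giving *walijhovuzo*.

walijhovuzo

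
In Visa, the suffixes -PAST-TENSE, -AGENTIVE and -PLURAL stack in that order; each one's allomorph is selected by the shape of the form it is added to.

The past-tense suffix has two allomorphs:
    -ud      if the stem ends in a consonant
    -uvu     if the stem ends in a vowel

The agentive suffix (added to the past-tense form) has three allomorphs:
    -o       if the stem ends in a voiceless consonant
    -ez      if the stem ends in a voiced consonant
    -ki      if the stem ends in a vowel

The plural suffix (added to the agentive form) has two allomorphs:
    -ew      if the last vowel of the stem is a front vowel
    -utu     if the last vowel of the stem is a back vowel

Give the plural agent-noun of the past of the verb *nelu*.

neluuvukiew

*nelu* — final sound /u/ (a vowel) → -uvu → *neluuvu*.
The past-tense form *neluuvu* — final sound /u/ (a vowel) → -ki → *neluuvuki*.
The last vowel of the agentive form *neluuvuki* is /i/, which is a front vowel, so the plural suffix is -ew, giving *neluuvukiew*.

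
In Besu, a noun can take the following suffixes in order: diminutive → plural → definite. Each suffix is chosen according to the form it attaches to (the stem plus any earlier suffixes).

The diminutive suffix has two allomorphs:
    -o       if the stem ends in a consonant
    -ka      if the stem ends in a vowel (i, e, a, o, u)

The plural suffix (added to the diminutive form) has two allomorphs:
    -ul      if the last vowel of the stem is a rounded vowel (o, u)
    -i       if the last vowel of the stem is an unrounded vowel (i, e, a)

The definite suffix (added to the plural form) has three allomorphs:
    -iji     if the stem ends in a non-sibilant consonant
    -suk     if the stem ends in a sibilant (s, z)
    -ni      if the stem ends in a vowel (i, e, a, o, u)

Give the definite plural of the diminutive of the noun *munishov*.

munishovouliji

The final sound of *munishov* is /v/, which is a consonant, so the diminutive suffix is -o, giving *munishovo*.
The last vowel of the diminutive form *munishovo* is /o/, which is a rounded vowel, so the plural suffix is -ul, giving *munishovoul*.
The plural form *munishovoul* — final sound /l/ (a non-sibilant consonant) → -iji → *munishovouliji*.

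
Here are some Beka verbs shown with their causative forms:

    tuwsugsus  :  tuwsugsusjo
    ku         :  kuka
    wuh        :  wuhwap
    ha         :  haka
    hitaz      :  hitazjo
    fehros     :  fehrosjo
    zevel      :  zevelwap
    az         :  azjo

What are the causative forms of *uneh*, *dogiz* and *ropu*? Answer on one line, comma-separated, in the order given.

Looking at the final sound of each stem: -jo when the stem ends in a sibilant (*tuwsugsus*, *hitaz*, *fehros*, *az*); -wap when the stem ends in a non-sibilant consonant (*wuh*, *zevel*); -ka when the stem ends in a vowel (*ku*, *ha*).
*uneh* — final sound /h/ (a non-sibilant consonant) → -wap → *unehwap*.
*dogiz* — final sound /z/ (a sibilant) → -jo → *dogizjo*.
*ropu*: final sound = /u/, a vowel → -ka → *ropuka*.

unehwap, dogizjo, ropuka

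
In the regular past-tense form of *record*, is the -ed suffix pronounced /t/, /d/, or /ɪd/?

The stem *record* ends in /t/ or /d/.
The -ed suffix is realized as /ɪd/ after /t, d/; as /t/ after other voiceless consonants; and as /d/ after other voiced sounds.
So -ed on *record* is pronounced /ɪd/.

/ɪd/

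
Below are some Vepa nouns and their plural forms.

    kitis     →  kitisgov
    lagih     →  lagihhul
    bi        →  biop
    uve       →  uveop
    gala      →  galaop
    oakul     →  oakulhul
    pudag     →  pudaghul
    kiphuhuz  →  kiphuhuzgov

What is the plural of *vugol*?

vugolhul

The pattern is sibilance of the final sound: -gov when the stem ends in a sibilant (*kitis*, *kiphuhuz*); -hul when the stem ends in a non-sibilant consonant (*lagih*, *oakul*, *pudag*); -op when the stem ends in a vowel (*bi*, *uve*, *gala*).
*vugol* — final sound /l/ (a non-sibilant consonant) → -hul → *vugolhul*.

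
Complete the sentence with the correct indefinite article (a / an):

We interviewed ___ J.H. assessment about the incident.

The indefinite article is chosen by the initial *sound* of the following word, not its spelling.
The initialism *J.H.* is read letter by letter; the first letter, J, is pronounced /dʒeɪ/, which begins with a consonant sound.
So the article is *a*: We interviewed a J.H. assessment about the incident.

a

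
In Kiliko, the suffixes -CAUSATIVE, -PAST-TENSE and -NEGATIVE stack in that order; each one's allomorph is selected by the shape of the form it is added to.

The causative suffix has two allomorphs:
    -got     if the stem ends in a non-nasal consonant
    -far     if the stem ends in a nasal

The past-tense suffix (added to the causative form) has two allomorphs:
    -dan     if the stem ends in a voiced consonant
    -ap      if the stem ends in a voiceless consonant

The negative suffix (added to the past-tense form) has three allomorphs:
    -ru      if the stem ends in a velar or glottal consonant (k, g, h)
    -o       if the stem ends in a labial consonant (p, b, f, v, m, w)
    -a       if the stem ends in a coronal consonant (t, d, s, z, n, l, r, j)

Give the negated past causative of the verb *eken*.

ekenfardana

*eken* — final consonant /n/ (a nasal) → -far → *ekenfar*.
The final consonant of the causative form *ekenfar* is /r/, which is voiced, so the past-tense suffix is -dan, giving *ekenfardan*.
Since the final consonant of the past-tense form *ekenfardan* is /n/ (coronal), it takes -a, giving *ekenfardana*.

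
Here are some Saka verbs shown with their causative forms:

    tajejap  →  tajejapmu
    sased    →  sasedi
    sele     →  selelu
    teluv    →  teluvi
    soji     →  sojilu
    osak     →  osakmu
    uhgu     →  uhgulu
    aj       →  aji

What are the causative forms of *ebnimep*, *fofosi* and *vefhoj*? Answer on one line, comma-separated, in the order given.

Looking at the final sound of each stem: -mu when the stem ends in a voiceless consonant (*tajejap*, *osak*); -i when the stem ends in a voiced consonant (*sased*, *teluv*, *aj*); -lu when the stem ends in a vowel (*sele*, *soji*, *uhgu*).
The final sound of *ebnimep* is /p/, which is a voiceless consonant, so the suffix is -mu, giving *ebnimepmu*.
*fofosi* — final sound /i/ (a vowel) → -lu → *fofosilu*.
Since the final sound of *vefhoj* is /j/ (a voiced consonant), it takes -i, giving *vefhoji*.

ebnimepmu, fofosilu, vefhoji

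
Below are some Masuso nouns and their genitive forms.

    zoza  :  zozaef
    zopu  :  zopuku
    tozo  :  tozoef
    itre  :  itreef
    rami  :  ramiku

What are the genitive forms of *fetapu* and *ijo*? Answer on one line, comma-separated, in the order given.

fetapuku, ijoef

The pattern is height harmony: -ku when the last vowel of the stem is a high vowel (*zopu*, *rami*); -ef when the last vowel of the stem is a non-high vowel (*zoza*, *tozo*, *itre*).
*fetapu*: last vowel = /u/, a high vowel → -ku → *fetapuku*.
*ijo*: last vowel = /o/, a non-high vowel → -ef → *ijoef*.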